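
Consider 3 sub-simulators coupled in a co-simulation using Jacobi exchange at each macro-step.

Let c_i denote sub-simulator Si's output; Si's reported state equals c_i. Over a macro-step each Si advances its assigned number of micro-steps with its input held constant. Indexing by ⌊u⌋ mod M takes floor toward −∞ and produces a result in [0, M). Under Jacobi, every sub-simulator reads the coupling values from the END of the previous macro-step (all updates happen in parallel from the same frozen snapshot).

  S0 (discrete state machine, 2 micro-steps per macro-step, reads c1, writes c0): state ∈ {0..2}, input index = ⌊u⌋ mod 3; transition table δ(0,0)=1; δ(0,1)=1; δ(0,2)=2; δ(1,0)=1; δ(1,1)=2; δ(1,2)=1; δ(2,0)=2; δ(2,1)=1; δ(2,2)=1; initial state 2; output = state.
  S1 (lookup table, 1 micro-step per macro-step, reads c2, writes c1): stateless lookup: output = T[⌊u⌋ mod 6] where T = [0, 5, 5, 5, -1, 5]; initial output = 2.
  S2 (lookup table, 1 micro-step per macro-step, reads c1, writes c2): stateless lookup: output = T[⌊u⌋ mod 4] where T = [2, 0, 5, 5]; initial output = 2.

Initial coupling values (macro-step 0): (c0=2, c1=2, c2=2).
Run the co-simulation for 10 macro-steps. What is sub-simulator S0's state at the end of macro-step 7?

S0 state at macro-step 7 = 1

macro 1: S0 reads c1=2 → after 2×micro: 1; S1 reads c2=2 → after 1×micro: 5; S2 reads c1=2 → after 1×micro: 5 ⇒ (c0=1, c1=5, c2=5)
macro 2: S0 reads c1=5 → after 2×micro: 1; S1 reads c2=5 → after 1×micro: 5; S2 reads c1=5 → after 1×micro: 0 ⇒ (c0=1, c1=5, c2=0)
macro 3: S0 reads c1=5 → after 2×micro: 1; S1 reads c2=0 → after 1×micro: 0; S2 reads c1=5 → after 1×micro: 0 ⇒ (c0=1, c1=0, c2=0)
macro 4: S0 reads c1=0 → after 2×micro: 1; S1 reads c2=0 → after 1×micro: 0; S2 reads c1=0 → after 1×micro: 2 ⇒ (c0=1, c1=0, c2=2)
macro 5: S0 reads c1=0 → after 2×micro: 1; S1 reads c2=2 → after 1×micro: 5; S2 reads c1=0 → after 1×micro: 2 ⇒ (c0=1, c1=5, c2=2)
macro 6: S0 reads c1=5 → after 2×micro: 1; S1 reads c2=2 → after 1×micro: 5; S2 reads c1=5 → after 1×micro: 0 ⇒ (c0=1, c1=5, c2=0)
macro 7: S0 reads c1=5 → after 2×micro: 1; S1 reads c2=0 → after 1×micro: 0; S2 reads c1=5 → after 1×micro: 0 ⇒ (c0=1, c1=0, c2=0)
macro 8: S0 reads c1=0 → after 2×micro: 1; S1 reads c2=0 → after 1×micro: 0; S2 reads c1=0 → after 1×micro: 2 ⇒ (c0=1, c1=0, c2=2)
macro 9: S0 reads c1=0 → after 2×micro: 1; S1 reads c2=2 → after 1×micro: 5; S2 reads c1=0 → after 1×micro: 2 ⇒ (c0=1, c1=5, c2=2)
macro 10: S0 reads c1=5 → after 2×micro: 1; S1 reads c2=2 → after 1×micro: 5; S2 reads c1=5 → after 1×micro: 0 ⇒ (c0=1, c1=5, c2=0)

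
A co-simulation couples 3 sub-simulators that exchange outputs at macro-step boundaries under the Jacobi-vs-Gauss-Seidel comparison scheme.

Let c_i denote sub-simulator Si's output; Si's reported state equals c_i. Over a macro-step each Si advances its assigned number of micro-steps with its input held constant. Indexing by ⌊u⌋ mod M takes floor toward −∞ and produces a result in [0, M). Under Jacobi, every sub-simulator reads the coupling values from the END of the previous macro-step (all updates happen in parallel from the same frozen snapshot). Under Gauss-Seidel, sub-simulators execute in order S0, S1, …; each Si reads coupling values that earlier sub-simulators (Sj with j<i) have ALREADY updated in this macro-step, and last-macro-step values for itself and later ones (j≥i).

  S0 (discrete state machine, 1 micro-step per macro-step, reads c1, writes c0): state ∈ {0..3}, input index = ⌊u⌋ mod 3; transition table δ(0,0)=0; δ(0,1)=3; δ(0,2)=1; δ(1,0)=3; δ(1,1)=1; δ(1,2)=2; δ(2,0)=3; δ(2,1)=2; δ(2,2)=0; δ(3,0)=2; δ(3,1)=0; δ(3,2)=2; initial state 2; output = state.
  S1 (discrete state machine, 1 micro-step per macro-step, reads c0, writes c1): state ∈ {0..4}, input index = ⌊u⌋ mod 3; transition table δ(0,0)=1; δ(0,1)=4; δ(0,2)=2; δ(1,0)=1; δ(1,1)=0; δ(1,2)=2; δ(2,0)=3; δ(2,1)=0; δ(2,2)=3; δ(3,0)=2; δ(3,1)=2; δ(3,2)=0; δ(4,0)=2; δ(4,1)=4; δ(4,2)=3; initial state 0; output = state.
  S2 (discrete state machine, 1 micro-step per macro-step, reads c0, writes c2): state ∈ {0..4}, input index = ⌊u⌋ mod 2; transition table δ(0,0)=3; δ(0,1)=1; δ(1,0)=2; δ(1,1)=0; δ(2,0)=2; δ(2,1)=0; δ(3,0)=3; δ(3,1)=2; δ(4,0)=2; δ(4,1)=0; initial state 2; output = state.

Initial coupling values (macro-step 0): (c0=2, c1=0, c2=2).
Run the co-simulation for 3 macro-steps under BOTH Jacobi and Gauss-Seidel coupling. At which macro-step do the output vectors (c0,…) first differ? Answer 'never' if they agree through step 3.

first divergence at macro-step: 1

[Jacobi] macro 1: S0 reads c1=0 → after 1×micro: 3; S1 reads c0=2 → after 1×micro: 2; S2 reads c0=2 → after 1×micro: 2 ⇒ (c0=3, c1=2, c2=2)
[Jacobi] macro 2: S0 reads c1=2 → after 1×micro: 2; S1 reads c0=3 → after 1×micro: 3; S2 reads c0=3 → after 1×micro: 0 ⇒ (c0=2, c1=3, c2=0)
[Jacobi] macro 3: S0 reads c1=3 → after 1×micro: 3; S1 reads c0=2 → after 1×micro: 0; S2 reads c0=2 → after 1×micro: 3 ⇒ (c0=3, c1=0, c2=3)
[Gauss-Seidel] macro 1: S0 reads c1=0 → after 1×micro: 3; S1 reads c0=3 → after 1×micro: 1; S2 reads c0=3 → after 1×micro: 0 ⇒ (c0=3, c1=1, c2=0)
[Gauss-Seidel] macro 2: S0 reads c1=1 → after 1×micro: 0; S1 reads c0=0 → after 1×micro: 1; S2 reads c0=0 → after 1×micro: 3 ⇒ (c0=0, c1=1, c2=3)
[Gauss-Seidel] macro 3: S0 reads c1=1 → after 1×micro: 3; S1 reads c0=3 → after 1×micro: 1; S2 reads c0=3 → after 1×micro: 2 ⇒ (c0=3, c1=1, c2=2)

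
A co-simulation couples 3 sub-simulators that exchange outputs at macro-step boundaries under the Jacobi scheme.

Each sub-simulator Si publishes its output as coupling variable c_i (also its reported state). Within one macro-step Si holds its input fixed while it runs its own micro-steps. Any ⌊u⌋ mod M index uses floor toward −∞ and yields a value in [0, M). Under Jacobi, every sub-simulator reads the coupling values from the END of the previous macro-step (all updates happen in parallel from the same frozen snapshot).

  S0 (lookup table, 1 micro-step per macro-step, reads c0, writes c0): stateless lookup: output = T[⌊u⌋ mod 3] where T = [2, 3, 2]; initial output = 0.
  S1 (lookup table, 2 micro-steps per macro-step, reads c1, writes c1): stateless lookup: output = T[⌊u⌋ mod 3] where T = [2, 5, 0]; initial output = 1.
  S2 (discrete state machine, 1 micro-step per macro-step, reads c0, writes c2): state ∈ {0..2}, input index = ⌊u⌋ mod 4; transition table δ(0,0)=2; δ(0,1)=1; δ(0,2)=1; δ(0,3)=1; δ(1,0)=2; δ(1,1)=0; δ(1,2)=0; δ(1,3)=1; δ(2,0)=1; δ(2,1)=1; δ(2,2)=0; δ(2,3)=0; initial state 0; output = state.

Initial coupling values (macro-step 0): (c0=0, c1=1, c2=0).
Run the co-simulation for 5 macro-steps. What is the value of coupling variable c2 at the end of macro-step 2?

c2 at macro-step 2 = 0

macro 1: S0 reads c0=0 → after 1×micro: 2; S1 reads c1=1 → after 2×micro: 5; S2 reads c0=0 → after 1×micro: 2 ⇒ (c0=2, c1=5, c2=2)
macro 2: S0 reads c0=2 → after 1×micro: 2; S1 reads c1=5 → after 2×micro: 0; S2 reads c0=2 → after 1×micro: 0 ⇒ (c0=2, c1=0, c2=0)
macro 3: S0 reads c0=2 → after 1×micro: 2; S1 reads c1=0 → after 2×micro: 2; S2 reads c0=2 → after 1×micro: 1 ⇒ (c0=2, c1=2, c2=1)
macro 4: S0 reads c0=2 → after 1×micro: 2; S1 reads c1=2 → after 2×micro: 0; S2 reads c0=2 → after 1×micro: 0 ⇒ (c0=2, c1=0, c2=0)
macro 5: S0 reads c0=2 → after 1×micro: 2; S1 reads c1=0 → after 2×micro: 2; S2 reads c0=2 → after 1×micro: 1 ⇒ (c0=2, c1=2, c2=1)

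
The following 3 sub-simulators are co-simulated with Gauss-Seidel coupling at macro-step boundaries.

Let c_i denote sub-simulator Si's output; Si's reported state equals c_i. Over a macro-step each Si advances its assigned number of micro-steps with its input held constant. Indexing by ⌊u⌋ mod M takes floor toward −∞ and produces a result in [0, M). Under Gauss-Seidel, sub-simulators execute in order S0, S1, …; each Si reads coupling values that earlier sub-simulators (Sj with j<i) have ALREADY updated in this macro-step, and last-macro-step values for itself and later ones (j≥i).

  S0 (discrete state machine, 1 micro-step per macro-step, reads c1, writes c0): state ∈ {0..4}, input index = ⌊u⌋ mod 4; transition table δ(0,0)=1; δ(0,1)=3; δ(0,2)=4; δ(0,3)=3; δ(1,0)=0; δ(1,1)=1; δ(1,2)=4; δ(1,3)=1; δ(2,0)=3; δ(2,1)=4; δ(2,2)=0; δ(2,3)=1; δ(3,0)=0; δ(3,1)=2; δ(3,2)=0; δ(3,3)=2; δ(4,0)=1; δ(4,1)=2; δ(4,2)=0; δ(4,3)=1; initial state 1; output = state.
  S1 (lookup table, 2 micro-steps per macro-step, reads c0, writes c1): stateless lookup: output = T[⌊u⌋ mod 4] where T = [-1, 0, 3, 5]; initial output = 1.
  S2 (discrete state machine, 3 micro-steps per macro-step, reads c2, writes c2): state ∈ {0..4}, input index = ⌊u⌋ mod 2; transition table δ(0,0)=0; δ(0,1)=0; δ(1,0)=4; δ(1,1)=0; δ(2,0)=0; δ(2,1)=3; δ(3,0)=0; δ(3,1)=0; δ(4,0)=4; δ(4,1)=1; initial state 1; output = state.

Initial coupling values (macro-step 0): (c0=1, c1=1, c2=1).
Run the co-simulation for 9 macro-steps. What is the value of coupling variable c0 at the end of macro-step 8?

macro 1: S0 reads c1=1 → after 1×micro: 1; S1 reads c0=1 → after 2×micro: 0; S2 reads c2=1 → after 3×micro: 0 ⇒ (c0=1, c1=0, c2=0)
macro 2: S0 reads c1=0 → after 1×micro: 0; S1 reads c0=0 → after 2×micro: -1; S2 reads c2=0 → after 3×micro: 0 ⇒ (c0=0, c1=-1, c2=0)
macro 3: S0 reads c1=-1 → after 1×micro: 3; S1 reads c0=3 → after 2×micro: 5; S2 reads c2=0 → after 3×micro: 0 ⇒ (c0=3, c1=5, c2=0)
macro 4: S0 reads c1=5 → after 1×micro: 2; S1 reads c0=2 → after 2×micro: 3; S2 reads c2=0 → after 3×micro: 0 ⇒ (c0=2, c1=3, c2=0)
macro 5: S0 reads c1=3 → after 1×micro: 1; S1 reads c0=1 → after 2×micro: 0; S2 reads c2=0 → after 3×micro: 0 ⇒ (c0=1, c1=0, c2=0)
macro 6: S0 reads c1=0 → after 1×micro: 0; S1 reads c0=0 → after 2×micro: -1; S2 reads c2=0 → after 3×micro: 0 ⇒ (c0=0, c1=-1, c2=0)
macro 7: S0 reads c1=-1 → after 1×micro: 3; S1 reads c0=3 → after 2×micro: 5; S2 reads c2=0 → after 3×micro: 0 ⇒ (c0=3, c1=5, c2=0)
macro 8: S0 reads c1=5 → after 1×micro: 2; S1 reads c0=2 → after 2×micro: 3; S2 reads c2=0 → after 3×micro: 0 ⇒ (c0=2, c1=3, c2=0)
macro 9: S0 reads c1=3 → after 1×micro: 1; S1 reads c0=1 → after 2×micro: 0; S2 reads c2=0 → after 3×micro: 0 ⇒ (c0=1, c1=0, c2=0)

c0 at macro-step 8 = 2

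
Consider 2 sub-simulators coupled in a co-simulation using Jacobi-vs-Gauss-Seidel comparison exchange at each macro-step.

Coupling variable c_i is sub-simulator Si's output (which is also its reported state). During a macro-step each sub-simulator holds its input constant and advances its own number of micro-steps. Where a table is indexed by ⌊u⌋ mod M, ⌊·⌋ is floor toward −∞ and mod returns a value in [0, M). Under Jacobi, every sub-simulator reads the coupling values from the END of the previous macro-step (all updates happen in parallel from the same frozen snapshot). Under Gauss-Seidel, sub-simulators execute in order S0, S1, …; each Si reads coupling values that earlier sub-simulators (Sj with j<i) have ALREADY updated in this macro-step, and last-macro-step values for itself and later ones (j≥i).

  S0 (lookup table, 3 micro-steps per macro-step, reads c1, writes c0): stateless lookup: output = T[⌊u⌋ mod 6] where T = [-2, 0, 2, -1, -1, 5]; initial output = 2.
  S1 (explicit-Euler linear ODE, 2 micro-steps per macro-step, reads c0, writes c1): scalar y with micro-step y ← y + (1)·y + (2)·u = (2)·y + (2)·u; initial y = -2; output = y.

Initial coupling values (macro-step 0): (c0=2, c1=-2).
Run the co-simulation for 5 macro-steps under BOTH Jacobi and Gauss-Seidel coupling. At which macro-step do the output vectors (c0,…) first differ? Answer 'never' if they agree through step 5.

first divergence at macro-step: 1

[Jacobi] macro 1: S0 reads c1=-2 → after 3×micro: -1; S1 reads c0=2 → after 2×micro: 4 ⇒ (c0=-1, c1=4)
[Jacobi] macro 2: S0 reads c1=4 → after 3×micro: -1; S1 reads c0=-1 → after 2×micro: 10 ⇒ (c0=-1, c1=10)
[Jacobi] macro 3: S0 reads c1=10 → after 3×micro: -1; S1 reads c0=-1 → after 2×micro: 34 ⇒ (c0=-1, c1=34)
[Jacobi] macro 4: S0 reads c1=34 → after 3×micro: -1; S1 reads c0=-1 → after 2×micro: 130 ⇒ (c0=-1, c1=130)
[Jacobi] macro 5: S0 reads c1=130 → after 3×micro: -1; S1 reads c0=-1 → after 2×micro: 514 ⇒ (c0=-1, c1=514)
[Gauss-Seidel] macro 1: S0 reads c1=-2 → after 3×micro: -1; S1 reads c0=-1 → after 2×micro: -14 ⇒ (c0=-1, c1=-14)
[Gauss-Seidel] macro 2: S0 reads c1=-14 → after 3×micro: -1; S1 reads c0=-1 → after 2×micro: -62 ⇒ (c0=-1, c1=-62)
[Gauss-Seidel] macro 3: S0 reads c1=-62 → after 3×micro: -1; S1 reads c0=-1 → after 2×micro: -254 ⇒ (c0=-1, c1=-254)
[Gauss-Seidel] macro 4: S0 reads c1=-254 → after 3×micro: -1; S1 reads c0=-1 → after 2×micro: -1022 ⇒ (c0=-1, c1=-1022)
[Gauss-Seidel] macro 5: S0 reads c1=-1022 → after 3×micro: -1; S1 reads c0=-1 → after 2×micro: -4094 ⇒ (c0=-1, c1=-4094)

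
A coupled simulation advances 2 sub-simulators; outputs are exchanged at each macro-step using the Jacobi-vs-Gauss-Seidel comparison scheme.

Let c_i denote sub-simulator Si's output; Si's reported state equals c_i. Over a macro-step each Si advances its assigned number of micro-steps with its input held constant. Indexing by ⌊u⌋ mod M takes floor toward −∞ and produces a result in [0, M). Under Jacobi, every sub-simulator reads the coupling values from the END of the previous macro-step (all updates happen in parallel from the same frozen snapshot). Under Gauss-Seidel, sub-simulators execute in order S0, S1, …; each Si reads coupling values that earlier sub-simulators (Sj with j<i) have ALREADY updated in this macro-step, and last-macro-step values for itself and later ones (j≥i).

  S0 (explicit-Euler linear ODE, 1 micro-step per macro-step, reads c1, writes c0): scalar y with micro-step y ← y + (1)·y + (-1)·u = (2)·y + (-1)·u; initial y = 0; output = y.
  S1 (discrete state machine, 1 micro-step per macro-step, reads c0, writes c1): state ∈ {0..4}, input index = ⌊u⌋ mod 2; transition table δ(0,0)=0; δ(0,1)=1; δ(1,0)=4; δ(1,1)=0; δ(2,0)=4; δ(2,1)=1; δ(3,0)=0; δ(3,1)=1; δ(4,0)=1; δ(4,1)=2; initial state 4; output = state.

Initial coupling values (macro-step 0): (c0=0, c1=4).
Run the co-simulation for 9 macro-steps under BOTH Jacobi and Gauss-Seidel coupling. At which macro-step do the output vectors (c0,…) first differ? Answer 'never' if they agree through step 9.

[Jacobi] macro 1: S0 reads c1=4 → after 1×micro: -4; S1 reads c0=0 → after 1×micro: 1 ⇒ (c0=-4, c1=1)
[Jacobi] macro 2: S0 reads c1=1 → after 1×micro: -9; S1 reads c0=-4 → after 1×micro: 4 ⇒ (c0=-9, c1=4)
[Jacobi] macro 3: S0 reads c1=4 → after 1×micro: -22; S1 reads c0=-9 → after 1×micro: 2 ⇒ (c0=-22, c1=2)
[Jacobi] macro 4: S0 reads c1=2 → after 1×micro: -46; S1 reads c0=-22 → after 1×micro: 4 ⇒ (c0=-46, c1=4)
[Jacobi] macro 5: S0 reads c1=4 → after 1×micro: -96; S1 reads c0=-46 → after 1×micro: 1 ⇒ (c0=-96, c1=1)
[Jacobi] macro 6: S0 reads c1=1 → after 1×micro: -193; S1 reads c0=-96 → after 1×micro: 4 ⇒ (c0=-193, c1=4)
[Jacobi] macro 7: S0 reads c1=4 → after 1×micro: -390; S1 reads c0=-193 → after 1×micro: 2 ⇒ (c0=-390, c1=2)
[Jacobi] macro 8: S0 reads c1=2 → after 1×micro: -782; S1 reads c0=-390 → after 1×micro: 4 ⇒ (c0=-782, c1=4)
[Jacobi] macro 9: S0 reads c1=4 → after 1×micro: -1568; S1 reads c0=-782 → after 1×micro: 1 ⇒ (c0=-1568, c1=1)
[Gauss-Seidel] macro 1: S0 reads c1=4 → after 1×micro: -4; S1 reads c0=-4 → after 1×micro: 1 ⇒ (c0=-4, c1=1)
[Gauss-Seidel] macro 2: S0 reads c1=1 → after 1×micro: -9; S1 reads c0=-9 → after 1×micro: 0 ⇒ (c0=-9, c1=0)
[Gauss-Seidel] macro 3: S0 reads c1=0 → after 1×micro: -18; S1 reads c0=-18 → after 1×micro: 0 ⇒ (c0=-18, c1=0)
[Gauss-Seidel] macro 4: S0 reads c1=0 → after 1×micro: -36; S1 reads c0=-36 → after 1×micro: 0 ⇒ (c0=-36, c1=0)
[Gauss-Seidel] macro 5: S0 reads c1=0 → after 1×micro: -72; S1 reads c0=-72 → after 1×micro: 0 ⇒ (c0=-72, c1=0)
[Gauss-Seidel] macro 6: S0 reads c1=0 → after 1×micro: -144; S1 reads c0=-144 → after 1×micro: 0 ⇒ (c0=-144, c1=0)
[Gauss-Seidel] macro 7: S0 reads c1=0 → after 1×micro: -288; S1 reads c0=-288 → after 1×micro: 0 ⇒ (c0=-288, c1=0)
[Gauss-Seidel] macro 8: S0 reads c1=0 → after 1×micro: -576; S1 reads c0=-576 → after 1×micro: 0 ⇒ (c0=-576, c1=0)
[Gauss-Seidel] macro 9: S0 reads c1=0 → after 1×micro: -1152; S1 reads c0=-1152 → after 1×micro: 0 ⇒ (c0=-1152, c1=0)

first divergence at macro-step: 2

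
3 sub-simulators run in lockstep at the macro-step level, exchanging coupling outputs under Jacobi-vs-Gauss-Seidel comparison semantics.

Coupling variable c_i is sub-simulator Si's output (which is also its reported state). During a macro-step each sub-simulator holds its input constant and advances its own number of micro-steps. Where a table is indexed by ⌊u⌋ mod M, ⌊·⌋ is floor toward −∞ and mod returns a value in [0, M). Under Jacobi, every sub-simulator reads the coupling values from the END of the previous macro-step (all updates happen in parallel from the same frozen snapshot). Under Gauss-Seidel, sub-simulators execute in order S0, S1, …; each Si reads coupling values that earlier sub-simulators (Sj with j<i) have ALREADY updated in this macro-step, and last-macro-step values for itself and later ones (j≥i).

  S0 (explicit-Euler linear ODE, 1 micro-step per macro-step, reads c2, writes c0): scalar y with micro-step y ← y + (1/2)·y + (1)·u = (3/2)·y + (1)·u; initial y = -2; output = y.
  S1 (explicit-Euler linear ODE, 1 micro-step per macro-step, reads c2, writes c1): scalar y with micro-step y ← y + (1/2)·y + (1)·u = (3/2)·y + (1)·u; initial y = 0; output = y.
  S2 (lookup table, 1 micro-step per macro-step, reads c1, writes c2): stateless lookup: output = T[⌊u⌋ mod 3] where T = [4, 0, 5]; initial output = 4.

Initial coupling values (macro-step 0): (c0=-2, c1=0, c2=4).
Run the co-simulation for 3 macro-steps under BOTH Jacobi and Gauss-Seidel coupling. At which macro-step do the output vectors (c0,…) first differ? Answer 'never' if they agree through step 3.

[Jacobi] macro 1: S0 reads c2=4 → after 1×micro: 1; S1 reads c2=4 → after 1×micro: 4; S2 reads c1=0 → after 1×micro: 4 ⇒ (c0=1, c1=4, c2=4)
[Jacobi] macro 2: S0 reads c2=4 → after 1×micro: 11/2; S1 reads c2=4 → after 1×micro: 10; S2 reads c1=4 → after 1×micro: 0 ⇒ (c0=11/2, c1=10, c2=0)
[Jacobi] macro 3: S0 reads c2=0 → after 1×micro: 33/4; S1 reads c2=0 → after 1×micro: 15; S2 reads c1=10 → after 1×micro: 0 ⇒ (c0=33/4, c1=15, c2=0)
[Gauss-Seidel] macro 1: S0 reads c2=4 → after 1×micro: 1; S1 reads c2=4 → after 1×micro: 4; S2 reads c1=4 → after 1×micro: 0 ⇒ (c0=1, c1=4, c2=0)
[Gauss-Seidel] macro 2: S0 reads c2=0 → after 1×micro: 3/2; S1 reads c2=0 → after 1×micro: 6; S2 reads c1=6 → after 1×micro: 4 ⇒ (c0=3/2, c1=6, c2=4)
[Gauss-Seidel] macro 3: S0 reads c2=4 → after 1×micro: 25/4; S1 reads c2=4 → after 1×micro: 13; S2 reads c1=13 → after 1×micro: 0 ⇒ (c0=25/4, c1=13, c2=0)

first divergence at macro-step: 1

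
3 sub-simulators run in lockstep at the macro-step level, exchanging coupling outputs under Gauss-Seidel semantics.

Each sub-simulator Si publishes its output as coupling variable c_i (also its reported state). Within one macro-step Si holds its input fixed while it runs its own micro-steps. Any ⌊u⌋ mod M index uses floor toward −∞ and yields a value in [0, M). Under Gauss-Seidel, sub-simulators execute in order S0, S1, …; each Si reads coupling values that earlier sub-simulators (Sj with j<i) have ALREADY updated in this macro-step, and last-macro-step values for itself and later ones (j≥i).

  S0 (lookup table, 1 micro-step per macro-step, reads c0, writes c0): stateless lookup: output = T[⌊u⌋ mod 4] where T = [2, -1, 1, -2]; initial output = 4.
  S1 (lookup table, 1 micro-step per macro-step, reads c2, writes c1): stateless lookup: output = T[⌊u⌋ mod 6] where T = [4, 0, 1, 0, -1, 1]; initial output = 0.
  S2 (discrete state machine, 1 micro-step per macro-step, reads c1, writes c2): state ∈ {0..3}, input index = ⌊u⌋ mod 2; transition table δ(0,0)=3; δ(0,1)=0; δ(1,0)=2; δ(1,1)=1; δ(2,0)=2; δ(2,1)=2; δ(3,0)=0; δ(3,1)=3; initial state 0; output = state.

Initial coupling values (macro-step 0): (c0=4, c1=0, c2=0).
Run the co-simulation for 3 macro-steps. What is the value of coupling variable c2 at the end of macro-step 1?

c2 at macro-step 1 = 3

macro 1: S0 reads c0=4 → after 1×micro: 2; S1 reads c2=0 → after 1×micro: 4; S2 reads c1=4 → after 1×micro: 3 ⇒ (c0=2, c1=4, c2=3)
macro 2: S0 reads c0=2 → after 1×micro: 1; S1 reads c2=3 → after 1×micro: 0; S2 reads c1=0 → after 1×micro: 0 ⇒ (c0=1, c1=0, c2=0)
macro 3: S0 reads c0=1 → after 1×micro: -1; S1 reads c2=0 → after 1×micro: 4; S2 reads c1=4 → after 1×micro: 3 ⇒ (c0=-1, c1=4, c2=3)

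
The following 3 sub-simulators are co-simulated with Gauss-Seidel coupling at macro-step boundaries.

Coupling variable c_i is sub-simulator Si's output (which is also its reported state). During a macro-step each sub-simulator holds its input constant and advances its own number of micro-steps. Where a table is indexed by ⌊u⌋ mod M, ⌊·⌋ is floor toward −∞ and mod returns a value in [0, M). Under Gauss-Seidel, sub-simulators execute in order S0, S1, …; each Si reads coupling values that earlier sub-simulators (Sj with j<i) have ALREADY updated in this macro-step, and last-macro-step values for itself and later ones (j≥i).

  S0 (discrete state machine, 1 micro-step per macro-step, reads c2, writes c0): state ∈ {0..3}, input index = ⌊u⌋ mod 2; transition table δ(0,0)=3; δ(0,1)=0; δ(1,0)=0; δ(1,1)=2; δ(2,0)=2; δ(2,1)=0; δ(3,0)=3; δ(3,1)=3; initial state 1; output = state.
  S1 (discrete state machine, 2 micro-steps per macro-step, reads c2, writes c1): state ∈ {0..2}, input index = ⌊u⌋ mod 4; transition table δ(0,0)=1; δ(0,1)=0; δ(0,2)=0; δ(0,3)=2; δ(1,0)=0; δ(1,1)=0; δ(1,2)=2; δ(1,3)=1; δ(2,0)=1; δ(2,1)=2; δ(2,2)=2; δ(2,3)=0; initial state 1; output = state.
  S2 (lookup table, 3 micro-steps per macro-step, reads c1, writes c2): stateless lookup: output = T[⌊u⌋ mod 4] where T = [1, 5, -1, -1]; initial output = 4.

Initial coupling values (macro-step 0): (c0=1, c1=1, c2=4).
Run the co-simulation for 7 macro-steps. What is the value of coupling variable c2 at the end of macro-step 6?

c2 at macro-step 6 = 1

macro 1: S0 reads c2=4 → after 1×micro: 0; S1 reads c2=4 → after 2×micro: 1; S2 reads c1=1 → after 3×micro: 5 ⇒ (c0=0, c1=1, c2=5)
macro 2: S0 reads c2=5 → after 1×micro: 0; S1 reads c2=5 → after 2×micro: 0; S2 reads c1=0 → after 3×micro: 1 ⇒ (c0=0, c1=0, c2=1)
macro 3: S0 reads c2=1 → after 1×micro: 0; S1 reads c2=1 → after 2×micro: 0; S2 reads c1=0 → after 3×micro: 1 ⇒ (c0=0, c1=0, c2=1)
macro 4: S0 reads c2=1 → after 1×micro: 0; S1 reads c2=1 → after 2×micro: 0; S2 reads c1=0 → after 3×micro: 1 ⇒ (c0=0, c1=0, c2=1)
macro 5: S0 reads c2=1 → after 1×micro: 0; S1 reads c2=1 → after 2×micro: 0; S2 reads c1=0 → after 3×micro: 1 ⇒ (c0=0, c1=0, c2=1)
macro 6: S0 reads c2=1 → after 1×micro: 0; S1 reads c2=1 → after 2×micro: 0; S2 reads c1=0 → after 3×micro: 1 ⇒ (c0=0, c1=0, c2=1)
macro 7: S0 reads c2=1 → after 1×micro: 0; S1 reads c2=1 → after 2×micro: 0; S2 reads c1=0 → after 3×micro: 1 ⇒ (c0=0, c1=0, c2=1)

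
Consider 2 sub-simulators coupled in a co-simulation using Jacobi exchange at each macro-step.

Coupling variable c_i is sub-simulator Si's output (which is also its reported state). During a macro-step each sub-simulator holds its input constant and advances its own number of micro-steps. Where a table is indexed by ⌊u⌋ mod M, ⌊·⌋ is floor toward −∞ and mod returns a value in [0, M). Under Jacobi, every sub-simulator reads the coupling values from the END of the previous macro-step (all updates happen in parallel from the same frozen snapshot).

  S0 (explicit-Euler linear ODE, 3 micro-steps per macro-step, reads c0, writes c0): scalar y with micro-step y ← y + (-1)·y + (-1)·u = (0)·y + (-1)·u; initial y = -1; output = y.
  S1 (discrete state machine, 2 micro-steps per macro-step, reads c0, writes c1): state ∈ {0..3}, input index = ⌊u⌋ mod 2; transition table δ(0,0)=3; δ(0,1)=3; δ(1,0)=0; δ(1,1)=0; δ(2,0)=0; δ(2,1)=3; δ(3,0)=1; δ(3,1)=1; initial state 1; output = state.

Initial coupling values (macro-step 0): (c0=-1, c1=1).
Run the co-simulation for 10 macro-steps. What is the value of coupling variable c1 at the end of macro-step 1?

macro 1: S0 reads c0=-1 → after 3×micro: 1; S1 reads c0=-1 → after 2×micro: 3 ⇒ (c0=1, c1=3)
macro 2: S0 reads c0=1 → after 3×micro: -1; S1 reads c0=1 → after 2×micro: 0 ⇒ (c0=-1, c1=0)
macro 3: S0 reads c0=-1 → after 3×micro: 1; S1 reads c0=-1 → after 2×micro: 1 ⇒ (c0=1, c1=1)
macro 4: S0 reads c0=1 → after 3×micro: -1; S1 reads c0=1 → after 2×micro: 3 ⇒ (c0=-1, c1=3)
macro 5: S0 reads c0=-1 → after 3×micro: 1; S1 reads c0=-1 → after 2×micro: 0 ⇒ (c0=1, c1=0)
macro 6: S0 reads c0=1 → after 3×micro: -1; S1 reads c0=1 → after 2×micro: 1 ⇒ (c0=-1, c1=1)
macro 7: S0 reads c0=-1 → after 3×micro: 1; S1 reads c0=-1 → after 2×micro: 3 ⇒ (c0=1, c1=3)
macro 8: S0 reads c0=1 → after 3×micro: -1; S1 reads c0=1 → after 2×micro: 0 ⇒ (c0=-1, c1=0)
macro 9: S0 reads c0=-1 → after 3×micro: 1; S1 reads c0=-1 → after 2×micro: 1 ⇒ (c0=1, c1=1)
macro 10: S0 reads c0=1 → after 3×micro: -1; S1 reads c0=1 → after 2×micro: 3 ⇒ (c0=-1, c1=3)

c1 at macro-step 1 = 3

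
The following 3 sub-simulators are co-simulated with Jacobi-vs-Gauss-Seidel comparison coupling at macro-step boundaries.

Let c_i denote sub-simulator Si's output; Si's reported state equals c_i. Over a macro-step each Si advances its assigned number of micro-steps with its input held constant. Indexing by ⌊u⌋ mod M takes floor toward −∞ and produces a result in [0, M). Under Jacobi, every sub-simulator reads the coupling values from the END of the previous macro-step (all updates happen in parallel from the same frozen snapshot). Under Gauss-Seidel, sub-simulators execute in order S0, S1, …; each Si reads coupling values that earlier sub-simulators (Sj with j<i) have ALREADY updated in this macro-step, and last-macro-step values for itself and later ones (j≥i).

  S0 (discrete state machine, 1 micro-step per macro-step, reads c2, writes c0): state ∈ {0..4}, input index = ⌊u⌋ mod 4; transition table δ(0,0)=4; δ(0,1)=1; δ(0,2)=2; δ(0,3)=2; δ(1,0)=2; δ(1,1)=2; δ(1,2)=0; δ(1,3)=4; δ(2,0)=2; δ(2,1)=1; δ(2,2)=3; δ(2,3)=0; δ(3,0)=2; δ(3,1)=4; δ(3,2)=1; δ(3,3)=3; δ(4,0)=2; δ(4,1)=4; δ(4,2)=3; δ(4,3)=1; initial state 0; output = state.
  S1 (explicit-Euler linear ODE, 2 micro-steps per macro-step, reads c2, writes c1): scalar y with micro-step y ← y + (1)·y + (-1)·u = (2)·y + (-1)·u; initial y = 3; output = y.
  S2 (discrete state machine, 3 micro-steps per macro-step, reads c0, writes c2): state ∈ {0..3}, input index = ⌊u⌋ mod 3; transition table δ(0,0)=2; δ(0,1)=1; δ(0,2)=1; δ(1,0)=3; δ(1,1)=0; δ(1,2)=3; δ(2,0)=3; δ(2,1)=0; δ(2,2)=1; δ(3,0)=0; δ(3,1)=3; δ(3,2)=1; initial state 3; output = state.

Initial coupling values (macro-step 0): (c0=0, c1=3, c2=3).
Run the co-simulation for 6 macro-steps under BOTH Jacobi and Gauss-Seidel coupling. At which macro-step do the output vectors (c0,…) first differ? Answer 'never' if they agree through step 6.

first divergence at macro-step: 1

[Jacobi] macro 1: S0 reads c2=3 → after 1×micro: 2; S1 reads c2=3 → after 2×micro: 3; S2 reads c0=0 → after 3×micro: 3 ⇒ (c0=2, c1=3, c2=3)
[Jacobi] macro 2: S0 reads c2=3 → after 1×micro: 0; S1 reads c2=3 → after 2×micro: 3; S2 reads c0=2 → after 3×micro: 1 ⇒ (c0=0, c1=3, c2=1)
[Jacobi] macro 3: S0 reads c2=1 → after 1×micro: 1; S1 reads c2=1 → after 2×micro: 9; S2 reads c0=0 → after 3×micro: 2 ⇒ (c0=1, c1=9, c2=2)
[Jacobi] macro 4: S0 reads c2=2 → after 1×micro: 0; S1 reads c2=2 → after 2×micro: 30; S2 reads c0=1 → after 3×micro: 0 ⇒ (c0=0, c1=30, c2=0)
[Jacobi] macro 5: S0 reads c2=0 → after 1×micro: 4; S1 reads c2=0 → after 2×micro: 120; S2 reads c0=0 → after 3×micro: 0 ⇒ (c0=4, c1=120, c2=0)
[Jacobi] macro 6: S0 reads c2=0 → after 1×micro: 2; S1 reads c2=0 → after 2×micro: 480; S2 reads c0=4 → after 3×micro: 1 ⇒ (c0=2, c1=480, c2=1)
[Gauss-Seidel] macro 1: S0 reads c2=3 → after 1×micro: 2; S1 reads c2=3 → after 2×micro: 3; S2 reads c0=2 → after 3×micro: 1 ⇒ (c0=2, c1=3, c2=1)
[Gauss-Seidel] macro 2: S0 reads c2=1 → after 1×micro: 1; S1 reads c2=1 → after 2×micro: 9; S2 reads c0=1 → after 3×micro: 0 ⇒ (c0=1, c1=9, c2=0)
[Gauss-Seidel] macro 3: S0 reads c2=0 → after 1×micro: 2; S1 reads c2=0 → after 2×micro: 36; S2 reads c0=2 → after 3×micro: 1 ⇒ (c0=2, c1=36, c2=1)
[Gauss-Seidel] macro 4: S0 reads c2=1 → after 1×micro: 1; S1 reads c2=1 → after 2×micro: 141; S2 reads c0=1 → after 3×micro: 0 ⇒ (c0=1, c1=141, c2=0)
[Gauss-Seidel] macro 5: S0 reads c2=0 → after 1×micro: 2; S1 reads c2=0 → after 2×micro: 564; S2 reads c0=2 → after 3×micro: 1 ⇒ (c0=2, c1=564, c2=1)
[Gauss-Seidel] macro 6: S0 reads c2=1 → after 1×micro: 1; S1 reads c2=1 → after 2×micro: 2253; S2 reads c0=1 → after 3×micro: 0 ⇒ (c0=1, c1=2253, c2=0)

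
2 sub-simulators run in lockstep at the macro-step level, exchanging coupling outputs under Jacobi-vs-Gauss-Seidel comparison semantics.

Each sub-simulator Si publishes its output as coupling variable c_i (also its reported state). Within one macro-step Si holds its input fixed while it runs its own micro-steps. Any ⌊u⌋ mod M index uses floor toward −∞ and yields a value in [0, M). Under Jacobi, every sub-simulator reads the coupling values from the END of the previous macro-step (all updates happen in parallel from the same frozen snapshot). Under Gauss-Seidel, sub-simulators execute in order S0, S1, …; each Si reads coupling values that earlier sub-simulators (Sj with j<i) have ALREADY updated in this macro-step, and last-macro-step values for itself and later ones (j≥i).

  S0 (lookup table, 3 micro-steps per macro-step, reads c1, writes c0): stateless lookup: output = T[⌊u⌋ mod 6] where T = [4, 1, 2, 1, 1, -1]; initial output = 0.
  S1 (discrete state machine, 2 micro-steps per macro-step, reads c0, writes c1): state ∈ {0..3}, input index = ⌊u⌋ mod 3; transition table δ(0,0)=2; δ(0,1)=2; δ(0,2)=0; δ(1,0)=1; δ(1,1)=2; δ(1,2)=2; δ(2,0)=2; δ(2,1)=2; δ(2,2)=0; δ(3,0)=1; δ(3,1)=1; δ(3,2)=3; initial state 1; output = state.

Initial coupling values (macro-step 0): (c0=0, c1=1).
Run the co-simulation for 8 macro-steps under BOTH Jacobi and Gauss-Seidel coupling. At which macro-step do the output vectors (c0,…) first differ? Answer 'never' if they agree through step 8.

[Jacobi] macro 1: S0 reads c1=1 → after 3×micro: 1; S1 reads c0=0 → after 2×micro: 1 ⇒ (c0=1, c1=1)
[Jacobi] macro 2: S0 reads c1=1 → after 3×micro: 1; S1 reads c0=1 → after 2×micro: 2 ⇒ (c0=1, c1=2)
[Jacobi] macro 3: S0 reads c1=2 → after 3×micro: 2; S1 reads c0=1 → after 2×micro: 2 ⇒ (c0=2, c1=2)
[Jacobi] macro 4: S0 reads c1=2 → after 3×micro: 2; S1 reads c0=2 → after 2×micro: 0 ⇒ (c0=2, c1=0)
[Jacobi] macro 5: S0 reads c1=0 → after 3×micro: 4; S1 reads c0=2 → after 2×micro: 0 ⇒ (c0=4, c1=0)
[Jacobi] macro 6: S0 reads c1=0 → after 3×micro: 4; S1 reads c0=4 → after 2×micro: 2 ⇒ (c0=4, c1=2)
[Jacobi] macro 7: S0 reads c1=2 → after 3×micro: 2; S1 reads c0=4 → after 2×micro: 2 ⇒ (c0=2, c1=2)
[Jacobi] macro 8: S0 reads c1=2 → after 3×micro: 2; S1 reads c0=2 → after 2×micro: 0 ⇒ (c0=2, c1=0)
[Gauss-Seidel] macro 1: S0 reads c1=1 → after 3×micro: 1; S1 reads c0=1 → after 2×micro: 2 ⇒ (c0=1, c1=2)
[Gauss-Seidel] macro 2: S0 reads c1=2 → after 3×micro: 2; S1 reads c0=2 → after 2×micro: 0 ⇒ (c0=2, c1=0)
[Gauss-Seidel] macro 3: S0 reads c1=0 → after 3×micro: 4; S1 reads c0=4 → after 2×micro: 2 ⇒ (c0=4, c1=2)
[Gauss-Seidel] macro 4: S0 reads c1=2 → after 3×micro: 2; S1 reads c0=2 → after 2×micro: 0 ⇒ (c0=2, c1=0)
[Gauss-Seidel] macro 5: S0 reads c1=0 → after 3×micro: 4; S1 reads c0=4 → after 2×micro: 2 ⇒ (c0=4, c1=2)
[Gauss-Seidel] macro 6: S0 reads c1=2 → after 3×micro: 2; S1 reads c0=2 → after 2×micro: 0 ⇒ (c0=2, c1=0)
[Gauss-Seidel] macro 7: S0 reads c1=0 → after 3×micro: 4; S1 reads c0=4 → after 2×micro: 2 ⇒ (c0=4, c1=2)
[Gauss-Seidel] macro 8: S0 reads c1=2 → after 3×micro: 2; S1 reads c0=2 → after 2×micro: 0 ⇒ (c0=2, c1=0)

first divergence at macro-step: 1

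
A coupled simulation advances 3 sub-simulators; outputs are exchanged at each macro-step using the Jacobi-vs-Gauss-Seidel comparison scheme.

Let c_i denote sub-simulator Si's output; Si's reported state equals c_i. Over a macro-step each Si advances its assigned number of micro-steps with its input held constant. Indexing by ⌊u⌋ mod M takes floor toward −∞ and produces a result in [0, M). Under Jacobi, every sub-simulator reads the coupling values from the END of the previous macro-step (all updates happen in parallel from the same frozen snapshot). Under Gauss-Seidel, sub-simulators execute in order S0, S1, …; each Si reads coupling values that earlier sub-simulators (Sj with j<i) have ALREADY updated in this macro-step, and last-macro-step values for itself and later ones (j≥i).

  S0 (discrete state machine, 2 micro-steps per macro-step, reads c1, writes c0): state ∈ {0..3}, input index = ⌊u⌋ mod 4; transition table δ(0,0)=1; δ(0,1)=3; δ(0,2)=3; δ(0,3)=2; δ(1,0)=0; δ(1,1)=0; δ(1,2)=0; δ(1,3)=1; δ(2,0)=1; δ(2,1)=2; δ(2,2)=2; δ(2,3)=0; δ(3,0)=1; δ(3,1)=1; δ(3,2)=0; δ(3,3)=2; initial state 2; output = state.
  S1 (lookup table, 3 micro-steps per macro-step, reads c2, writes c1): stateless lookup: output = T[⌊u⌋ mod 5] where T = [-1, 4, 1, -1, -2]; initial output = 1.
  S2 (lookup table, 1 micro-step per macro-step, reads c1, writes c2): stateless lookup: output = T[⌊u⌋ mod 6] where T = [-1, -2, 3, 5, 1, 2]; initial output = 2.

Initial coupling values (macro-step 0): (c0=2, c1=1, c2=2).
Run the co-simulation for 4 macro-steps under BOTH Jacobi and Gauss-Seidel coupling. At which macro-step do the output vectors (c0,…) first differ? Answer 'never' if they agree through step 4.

first divergence at macro-step: 2

[Jacobi] macro 1: S0 reads c1=1 → after 2×micro: 2; S1 reads c2=2 → after 3×micro: 1; S2 reads c1=1 → after 1×micro: -2 ⇒ (c0=2, c1=1, c2=-2)
[Jacobi] macro 2: S0 reads c1=1 → after 2×micro: 2; S1 reads c2=-2 → after 3×micro: -1; S2 reads c1=1 → after 1×micro: -2 ⇒ (c0=2, c1=-1, c2=-2)
[Jacobi] macro 3: S0 reads c1=-1 → after 2×micro: 2; S1 reads c2=-2 → after 3×micro: -1; S2 reads c1=-1 → after 1×micro: 2 ⇒ (c0=2, c1=-1, c2=2)
[Jacobi] macro 4: S0 reads c1=-1 → after 2×micro: 2; S1 reads c2=2 → after 3×micro: 1; S2 reads c1=-1 → after 1×micro: 2 ⇒ (c0=2, c1=1, c2=2)
[Gauss-Seidel] macro 1: S0 reads c1=1 → after 2×micro: 2; S1 reads c2=2 → after 3×micro: 1; S2 reads c1=1 → after 1×micro: -2 ⇒ (c0=2, c1=1, c2=-2)
[Gauss-Seidel] macro 2: S0 reads c1=1 → after 2×micro: 2; S1 reads c2=-2 → after 3×micro: -1; S2 reads c1=-1 → after 1×micro: 2 ⇒ (c0=2, c1=-1, c2=2)
[Gauss-Seidel] macro 3: S0 reads c1=-1 → after 2×micro: 2; S1 reads c2=2 → after 3×micro: 1; S2 reads c1=1 → after 1×micro: -2 ⇒ (c0=2, c1=1, c2=-2)
[Gauss-Seidel] macro 4: S0 reads c1=1 → after 2×micro: 2; S1 reads c2=-2 → after 3×micro: -1; S2 reads c1=-1 → after 1×micro: 2 ⇒ (c0=2, c1=-1, c2=2)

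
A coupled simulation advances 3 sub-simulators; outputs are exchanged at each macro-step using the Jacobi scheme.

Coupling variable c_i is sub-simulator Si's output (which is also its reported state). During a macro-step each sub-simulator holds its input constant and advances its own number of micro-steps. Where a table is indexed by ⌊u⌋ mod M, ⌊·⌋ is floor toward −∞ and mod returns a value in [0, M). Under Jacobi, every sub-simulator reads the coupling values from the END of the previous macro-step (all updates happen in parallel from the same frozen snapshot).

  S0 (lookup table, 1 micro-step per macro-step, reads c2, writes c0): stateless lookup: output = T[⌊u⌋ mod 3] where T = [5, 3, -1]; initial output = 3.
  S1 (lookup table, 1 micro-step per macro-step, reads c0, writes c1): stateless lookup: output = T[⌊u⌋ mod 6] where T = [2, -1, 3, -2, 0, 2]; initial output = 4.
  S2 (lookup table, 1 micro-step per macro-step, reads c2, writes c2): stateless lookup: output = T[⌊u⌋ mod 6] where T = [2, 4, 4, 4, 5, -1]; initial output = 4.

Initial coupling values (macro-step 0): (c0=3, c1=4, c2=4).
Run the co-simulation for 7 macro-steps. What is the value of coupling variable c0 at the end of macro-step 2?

c0 at macro-step 2 = -1

macro 1: S0 reads c2=4 → after 1×micro: 3; S1 reads c0=3 → after 1×micro: -2; S2 reads c2=4 → after 1×micro: 5 ⇒ (c0=3, c1=-2, c2=5)
macro 2: S0 reads c2=5 → after 1×micro: -1; S1 reads c0=3 → after 1×micro: -2; S2 reads c2=5 → after 1×micro: -1 ⇒ (c0=-1, c1=-2, c2=-1)
macro 3: S0 reads c2=-1 → after 1×micro: -1; S1 reads c0=-1 → after 1×micro: 2; S2 reads c2=-1 → after 1×micro: -1 ⇒ (c0=-1, c1=2, c2=-1)
macro 4: S0 reads c2=-1 → after 1×micro: -1; S1 reads c0=-1 → after 1×micro: 2; S2 reads c2=-1 → after 1×micro: -1 ⇒ (c0=-1, c1=2, c2=-1)
macro 5: S0 reads c2=-1 → after 1×micro: -1; S1 reads c0=-1 → after 1×micro: 2; S2 reads c2=-1 → after 1×micro: -1 ⇒ (c0=-1, c1=2, c2=-1)
macro 6: S0 reads c2=-1 → after 1×micro: -1; S1 reads c0=-1 → after 1×micro: 2; S2 reads c2=-1 → after 1×micro: -1 ⇒ (c0=-1, c1=2, c2=-1)
macro 7: S0 reads c2=-1 → after 1×micro: -1; S1 reads c0=-1 → after 1×micro: 2; S2 reads c2=-1 → after 1×micro: -1 ⇒ (c0=-1, c1=2, c2=-1)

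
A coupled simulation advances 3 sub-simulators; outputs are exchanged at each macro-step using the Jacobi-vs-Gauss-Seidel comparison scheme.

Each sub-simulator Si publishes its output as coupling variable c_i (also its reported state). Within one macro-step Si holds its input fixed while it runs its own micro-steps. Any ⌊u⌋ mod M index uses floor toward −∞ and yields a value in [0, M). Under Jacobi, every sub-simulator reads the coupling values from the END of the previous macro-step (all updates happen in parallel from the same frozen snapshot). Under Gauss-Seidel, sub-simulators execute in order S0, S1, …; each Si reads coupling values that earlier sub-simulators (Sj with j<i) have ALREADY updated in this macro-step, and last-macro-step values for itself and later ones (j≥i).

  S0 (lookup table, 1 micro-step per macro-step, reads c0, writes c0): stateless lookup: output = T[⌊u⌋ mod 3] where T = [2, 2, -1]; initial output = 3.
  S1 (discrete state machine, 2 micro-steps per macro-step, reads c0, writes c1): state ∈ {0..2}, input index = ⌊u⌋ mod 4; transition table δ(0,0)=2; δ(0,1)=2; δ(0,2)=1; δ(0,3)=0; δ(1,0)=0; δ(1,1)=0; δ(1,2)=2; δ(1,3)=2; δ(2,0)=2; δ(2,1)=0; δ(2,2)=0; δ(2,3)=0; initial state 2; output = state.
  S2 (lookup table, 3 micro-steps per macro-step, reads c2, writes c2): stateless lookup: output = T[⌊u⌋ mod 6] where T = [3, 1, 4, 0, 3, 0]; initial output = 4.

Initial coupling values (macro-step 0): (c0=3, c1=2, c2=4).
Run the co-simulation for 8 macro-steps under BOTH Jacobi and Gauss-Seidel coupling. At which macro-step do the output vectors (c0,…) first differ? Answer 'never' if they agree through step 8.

[Jacobi] macro 1: S0 reads c0=3 → after 1×micro: 2; S1 reads c0=3 → after 2×micro: 0; S2 reads c2=4 → after 3×micro: 3 ⇒ (c0=2, c1=0, c2=3)
[Jacobi] macro 2: S0 reads c0=2 → after 1×micro: -1; S1 reads c0=2 → after 2×micro: 2; S2 reads c2=3 → after 3×micro: 0 ⇒ (c0=-1, c1=2, c2=0)
[Jacobi] macro 3: S0 reads c0=-1 → after 1×micro: -1; S1 reads c0=-1 → after 2×micro: 0; S2 reads c2=0 → after 3×micro: 3 ⇒ (c0=-1, c1=0, c2=3)
[Jacobi] macro 4: S0 reads c0=-1 → after 1×micro: -1; S1 reads c0=-1 → after 2×micro: 0; S2 reads c2=3 → after 3×micro: 0 ⇒ (c0=-1, c1=0, c2=0)
[Jacobi] macro 5: S0 reads c0=-1 → after 1×micro: -1; S1 reads c0=-1 → after 2×micro: 0; S2 reads c2=0 → after 3×micro: 3 ⇒ (c0=-1, c1=0, c2=3)
[Jacobi] macro 6: S0 reads c0=-1 → after 1×micro: -1; S1 reads c0=-1 → after 2×micro: 0; S2 reads c2=3 → after 3×micro: 0 ⇒ (c0=-1, c1=0, c2=0)
[Jacobi] macro 7: S0 reads c0=-1 → after 1×micro: -1; S1 reads c0=-1 → after 2×micro: 0; S2 reads c2=0 → after 3×micro: 3 ⇒ (c0=-1, c1=0, c2=3)
[Jacobi] macro 8: S0 reads c0=-1 → after 1×micro: -1; S1 reads c0=-1 → after 2×micro: 0; S2 reads c2=3 → after 3×micro: 0 ⇒ (c0=-1, c1=0, c2=0)
[Gauss-Seidel] macro 1: S0 reads c0=3 → after 1×micro: 2; S1 reads c0=2 → after 2×micro: 1; S2 reads c2=4 → after 3×micro: 3 ⇒ (c0=2, c1=1, c2=3)
[Gauss-Seidel] macro 2: S0 reads c0=2 → after 1×micro: -1; S1 reads c0=-1 → after 2×micro: 0; S2 reads c2=3 → after 3×micro: 0 ⇒ (c0=-1, c1=0, c2=0)
[Gauss-Seidel] macro 3: S0 reads c0=-1 → after 1×micro: -1; S1 reads c0=-1 → after 2×micro: 0; S2 reads c2=0 → after 3×micro: 3 ⇒ (c0=-1, c1=0, c2=3)
[Gauss-Seidel] macro 4: S0 reads c0=-1 → after 1×micro: -1; S1 reads c0=-1 → after 2×micro: 0; S2 reads c2=3 → after 3×micro: 0 ⇒ (c0=-1, c1=0, c2=0)
[Gauss-Seidel] macro 5: S0 reads c0=-1 → after 1×micro: -1; S1 reads c0=-1 → after 2×micro: 0; S2 reads c2=0 → after 3×micro: 3 ⇒ (c0=-1, c1=0, c2=3)
[Gauss-Seidel] macro 6: S0 reads c0=-1 → after 1×micro: -1; S1 reads c0=-1 → after 2×micro: 0; S2 reads c2=3 → after 3×micro: 0 ⇒ (c0=-1, c1=0, c2=0)
[Gauss-Seidel] macro 7: S0 reads c0=-1 → after 1×micro: -1; S1 reads c0=-1 → after 2×micro: 0; S2 reads c2=0 → after 3×micro: 3 ⇒ (c0=-1, c1=0, c2=3)
[Gauss-Seidel] macro 8: S0 reads c0=-1 → after 1×micro: -1; S1 reads c0=-1 → after 2×micro: 0; S2 reads c2=3 → after 3×micro: 0 ⇒ (c0=-1, c1=0, c2=0)

first divergence at macro-step: 1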